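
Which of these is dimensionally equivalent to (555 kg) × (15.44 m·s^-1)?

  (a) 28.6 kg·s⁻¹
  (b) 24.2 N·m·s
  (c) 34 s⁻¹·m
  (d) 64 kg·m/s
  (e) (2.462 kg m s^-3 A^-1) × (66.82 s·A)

Reference: [kg] · [m·s⁻¹] = kg·m·s⁻¹.
Each option:
  (a) kg·s⁻¹
  (b) N·m·s = kg·m·s⁻²·m·s = kg·m²·s⁻¹
  (c) m·s⁻¹
  (d) kg·m·s⁻¹  ← same
  (e) [kg·m·s⁻³·A⁻¹] · [s·A] = kg·m·s⁻²
Only (d) matches kg·m·s⁻¹.

(d)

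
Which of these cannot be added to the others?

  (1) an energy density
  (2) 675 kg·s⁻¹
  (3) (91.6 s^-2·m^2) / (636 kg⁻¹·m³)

Expand each in SI base units:
  (1) [energy density] = kg·m⁻¹·s⁻²
  (2) kg·s⁻¹
  (3) [m²·s⁻²] / [kg⁻¹·m³] = kg·m⁻¹·s⁻²
All reduce to kg·m⁻¹·s⁻² except (2), which is kg·s⁻¹.

(2)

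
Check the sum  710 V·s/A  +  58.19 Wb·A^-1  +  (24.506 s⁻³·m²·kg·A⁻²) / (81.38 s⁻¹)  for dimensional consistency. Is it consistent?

Yes

Dimensions:
  710 V·s/A:  V·s·A⁻¹ = J·C⁻¹·s·A⁻¹ = kg·m²·s⁻²·A⁻²
  58.19 Wb·A^-1:  Wb·A⁻¹ = V·s·A⁻¹ = kg·m²·s⁻²·A⁻²
  (24.506 s⁻³·m²·kg·A⁻²) / (81.38 s⁻¹):  [kg·m²·s⁻³·A⁻²] / [s⁻¹] = kg·m²·s⁻²·A⁻²
Every term reduces to kg·m²·s⁻²·A⁻².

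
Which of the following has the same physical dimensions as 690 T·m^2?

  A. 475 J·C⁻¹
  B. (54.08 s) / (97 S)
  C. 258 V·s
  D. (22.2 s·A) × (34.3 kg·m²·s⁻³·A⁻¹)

Reference: T·m² = Wb·m⁻²·m² = kg·m²·s⁻²·A⁻¹.
Each option:
  A. J·C⁻¹ = N·m·(s·A)⁻¹ = kg·m²·s⁻³·A⁻¹
  B. [s] / [kg⁻¹·m⁻²·s³·A²] = kg·m²·s⁻²·A⁻²
  C. V·s = J·C⁻¹·s = kg·m²·s⁻²·A⁻¹  ← same
  D. [s·A] · [kg·m²·s⁻³·A⁻¹] = kg·m²·s⁻²
Only C. matches kg·m²·s⁻²·A⁻¹.

C.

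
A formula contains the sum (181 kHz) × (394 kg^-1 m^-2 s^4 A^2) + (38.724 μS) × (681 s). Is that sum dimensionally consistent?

Expand each in SI base units:
  (181 kHz) × (394 kg^-1 m^-2 s^4 A^2):  [s⁻¹] · [kg⁻¹·m⁻²·s⁴·A²] = kg⁻¹·m⁻²·s³·A²
  (38.724 μS) × (681 s):  [kg⁻¹·m⁻²·s³·A²] · [s] = kg⁻¹·m⁻²·s⁴·A²
kg⁻¹·m⁻²·s³·A² ≠ kg⁻¹·m⁻²·s⁴·A², so they cannot be added.

No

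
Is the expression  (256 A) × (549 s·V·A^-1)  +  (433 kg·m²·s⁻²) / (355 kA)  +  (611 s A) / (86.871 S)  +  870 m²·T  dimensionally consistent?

Yes

In SI base units:
  (256 A) × (549 s·V·A^-1):  [A] · [kg·m²·s⁻²·A⁻²] = kg·m²·s⁻²·A⁻¹
  (433 kg·m²·s⁻²) / (355 kA):  [kg·m²·s⁻²] / [A] = kg·m²·s⁻²·A⁻¹
  (611 s A) / (86.871 S):  [s·A] / [kg⁻¹·m⁻²·s³·A²] = kg·m²·s⁻²·A⁻¹
  870 m²·T:  T·m² = Wb·m⁻²·m² = kg·m²·s⁻²·A⁻¹
Every term reduces to kg·m²·s⁻²·A⁻¹.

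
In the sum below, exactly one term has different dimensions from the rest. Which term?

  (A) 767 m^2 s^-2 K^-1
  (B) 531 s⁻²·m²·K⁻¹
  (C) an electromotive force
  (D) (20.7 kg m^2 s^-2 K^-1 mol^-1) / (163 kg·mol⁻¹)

(C)

In SI base units:
  (A) m²·s⁻²·K⁻¹
  (B) m²·s⁻²·K⁻¹
  (C) [electromotive force] = kg·m²·s⁻³·A⁻¹
  (D) [kg·m²·s⁻²·K⁻¹·mol⁻¹] / [kg·mol⁻¹] = m²·s⁻²·K⁻¹
All reduce to m²·s⁻²·K⁻¹ except (C), which is kg·m²·s⁻³·A⁻¹.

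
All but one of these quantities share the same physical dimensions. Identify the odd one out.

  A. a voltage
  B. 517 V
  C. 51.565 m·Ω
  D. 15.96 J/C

Work out the base dimensions of each:
  A. [voltage] = kg·m²·s⁻³·A⁻¹
  B. V = J·C⁻¹ = kg·m²·s⁻³·A⁻¹
  C. Ω·m = V·A⁻¹·m = kg·m³·s⁻³·A⁻²
  D. J·C⁻¹ = N·m·(s·A)⁻¹ = kg·m²·s⁻³·A⁻¹
All reduce to kg·m²·s⁻³·A⁻¹ except C., which is kg·m³·s⁻³·A⁻².

C.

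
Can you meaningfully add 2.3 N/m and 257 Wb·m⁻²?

Expand each in SI base units:
  2.3 N/m:  N·m⁻¹ = kg·m·s⁻²·m⁻¹ = kg·s⁻²
  257 Wb·m⁻²:  Wb·m⁻² = V·s·m⁻² = kg·s⁻²·A⁻¹
kg·s⁻² ≠ kg·s⁻²·A⁻¹, so they cannot be added.

No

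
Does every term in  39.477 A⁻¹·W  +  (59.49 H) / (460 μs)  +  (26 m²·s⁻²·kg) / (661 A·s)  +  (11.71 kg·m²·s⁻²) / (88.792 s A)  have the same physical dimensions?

No

Expand each in SI base units:
  39.477 A⁻¹·W:  W·A⁻¹ = J·s⁻¹·A⁻¹ = kg·m²·s⁻³·A⁻¹
  (59.49 H) / (460 μs):  [kg·m²·s⁻²·A⁻²] / [s] = kg·m²·s⁻³·A⁻²
  (26 m²·s⁻²·kg) / (661 A·s):  [kg·m²·s⁻²] / [s·A] = kg·m²·s⁻³·A⁻¹
  (11.71 kg·m²·s⁻²) / (88.792 s A):  [kg·m²·s⁻²] / [s·A] = kg·m²·s⁻³·A⁻¹
The terms do not share a single dimension (kg·m²·s⁻³·A⁻² vs kg·m²·s⁻³·A⁻¹).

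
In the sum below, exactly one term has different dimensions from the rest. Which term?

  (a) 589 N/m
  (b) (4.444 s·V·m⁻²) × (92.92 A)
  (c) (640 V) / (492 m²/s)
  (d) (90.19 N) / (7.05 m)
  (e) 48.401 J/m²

(c)

In SI base units:
  (a) N·m⁻¹ = kg·m·s⁻²·m⁻¹ = kg·s⁻²
  (b) [kg·s⁻²·A⁻¹] · [A] = kg·s⁻²
  (c) [kg·m²·s⁻³·A⁻¹] / [m²·s⁻¹] = kg·s⁻²·A⁻¹
  (d) [kg·m·s⁻²] / [m] = kg·s⁻²
  (e) J·m⁻² = N·m·m⁻² = kg·s⁻²
All reduce to kg·s⁻² except (c), which is kg·s⁻²·A⁻¹.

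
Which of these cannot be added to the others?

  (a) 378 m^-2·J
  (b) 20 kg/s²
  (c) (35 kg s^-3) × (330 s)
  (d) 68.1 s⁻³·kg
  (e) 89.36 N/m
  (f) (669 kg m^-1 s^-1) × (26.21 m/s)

(d)

Expand each in SI base units:
  (a) J·m⁻² = N·m·m⁻² = kg·s⁻²
  (b) kg·s⁻²
  (c) [kg·s⁻³] · [s] = kg·s⁻²
  (d) kg·s⁻³
  (e) N·m⁻¹ = kg·m·s⁻²·m⁻¹ = kg·s⁻²
  (f) [kg·m⁻¹·s⁻¹] · [m·s⁻¹] = kg·s⁻²
All reduce to kg·s⁻² except (d), which is kg·s⁻³.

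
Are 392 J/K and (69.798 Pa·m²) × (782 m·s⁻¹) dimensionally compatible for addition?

Dimensions:
  392 J/K:  J·K⁻¹ = N·m·K⁻¹ = kg·m²·s⁻²·K⁻¹
  (69.798 Pa·m²) × (782 m·s⁻¹):  [kg·m·s⁻²] · [m·s⁻¹] = kg·m²·s⁻³
kg·m²·s⁻²·K⁻¹ ≠ kg·m²·s⁻³, so they cannot be added.

No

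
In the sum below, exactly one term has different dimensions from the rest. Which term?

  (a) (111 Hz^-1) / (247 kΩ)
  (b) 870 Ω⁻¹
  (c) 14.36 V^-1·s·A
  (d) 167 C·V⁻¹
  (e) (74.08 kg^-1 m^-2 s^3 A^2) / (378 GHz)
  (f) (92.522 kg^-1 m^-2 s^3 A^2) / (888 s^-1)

(b)

In SI base units:
  (a) [s] / [kg·m²·s⁻³·A⁻²] = kg⁻¹·m⁻²·s⁴·A²
  (b) Ω⁻¹ = (V·A⁻¹)⁻¹ = kg⁻¹·m⁻²·s³·A²
  (c) A·s·V⁻¹ = A·s·(J·C⁻¹)⁻¹ = kg⁻¹·m⁻²·s⁴·A²
  (d) C·V⁻¹ = s·A·(J·C⁻¹)⁻¹ = kg⁻¹·m⁻²·s⁴·A²
  (e) [kg⁻¹·m⁻²·s³·A²] / [s⁻¹] = kg⁻¹·m⁻²·s⁴·A²
  (f) [kg⁻¹·m⁻²·s³·A²] / [s⁻¹] = kg⁻¹·m⁻²·s⁴·A²
All reduce to kg⁻¹·m⁻²·s⁴·A² except (b), which is kg⁻¹·m⁻²·s³·A².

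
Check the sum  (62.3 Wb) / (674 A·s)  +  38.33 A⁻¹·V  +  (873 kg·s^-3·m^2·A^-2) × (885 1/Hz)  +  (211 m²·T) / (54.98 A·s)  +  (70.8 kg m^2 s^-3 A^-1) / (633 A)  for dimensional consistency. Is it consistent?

No

Dimensions:
  (62.3 Wb) / (674 A·s):  [kg·m²·s⁻²·A⁻¹] / [s·A] = kg·m²·s⁻³·A⁻²
  38.33 A⁻¹·V:  V·A⁻¹ = J·C⁻¹·A⁻¹ = kg·m²·s⁻³·A⁻²
  (873 kg·s^-3·m^2·A^-2) × (885 1/Hz):  [kg·m²·s⁻³·A⁻²] · [s] = kg·m²·s⁻²·A⁻²
  (211 m²·T) / (54.98 A·s):  [kg·m²·s⁻²·A⁻¹] / [s·A] = kg·m²·s⁻³·A⁻²
  (70.8 kg m^2 s^-3 A^-1) / (633 A):  [kg·m²·s⁻³·A⁻¹] / [A] = kg·m²·s⁻³·A⁻²
The terms do not share a single dimension (kg·m²·s⁻²·A⁻² vs kg·m²·s⁻³·A⁻²).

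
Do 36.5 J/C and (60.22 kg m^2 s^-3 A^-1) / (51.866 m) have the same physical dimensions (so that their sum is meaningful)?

Expand each in SI base units:
  36.5 J/C:  J·C⁻¹ = N·m·(s·A)⁻¹ = kg·m²·s⁻³·A⁻¹
  (60.22 kg m^2 s^-3 A^-1) / (51.866 m):  [kg·m²·s⁻³·A⁻¹] / [m] = kg·m·s⁻³·A⁻¹
kg·m²·s⁻³·A⁻¹ ≠ kg·m·s⁻³·A⁻¹, so they cannot be added.

No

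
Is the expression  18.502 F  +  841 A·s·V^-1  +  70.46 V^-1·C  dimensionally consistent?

Yes

Dimensions:
  18.502 F:  F = C·V⁻¹ = kg⁻¹·m⁻²·s⁴·A²
  841 A·s·V^-1:  A·s·V⁻¹ = A·s·(J·C⁻¹)⁻¹ = kg⁻¹·m⁻²·s⁴·A²
  70.46 V^-1·C:  C·V⁻¹ = s·A·(J·C⁻¹)⁻¹ = kg⁻¹·m⁻²·s⁴·A²
Every term reduces to kg⁻¹·m⁻²·s⁴·A².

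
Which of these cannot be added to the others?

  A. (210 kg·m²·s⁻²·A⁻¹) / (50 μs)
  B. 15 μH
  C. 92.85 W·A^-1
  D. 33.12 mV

B.

Dimensions:
  A. [kg·m²·s⁻²·A⁻¹] / [s] = kg·m²·s⁻³·A⁻¹
  B. H = V·s·A⁻¹ = kg·m²·s⁻²·A⁻²
  C. W·A⁻¹ = J·s⁻¹·A⁻¹ = kg·m²·s⁻³·A⁻¹
  D. V = J·C⁻¹ = kg·m²·s⁻³·A⁻¹
All reduce to kg·m²·s⁻³·A⁻¹ except B., which is kg·m²·s⁻²·A⁻².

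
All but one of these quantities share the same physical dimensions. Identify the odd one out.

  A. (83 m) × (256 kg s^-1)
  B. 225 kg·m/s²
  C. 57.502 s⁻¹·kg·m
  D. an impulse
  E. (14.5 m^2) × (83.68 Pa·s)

B.

Reduce each to base SI dimensions:
  A. [m] · [kg·s⁻¹] = kg·m·s⁻¹
  B. kg·m·s⁻²
  C. kg·m·s⁻¹
  D. [impulse] = kg·m·s⁻¹
  E. [m²] · [kg·m⁻¹·s⁻¹] = kg·m·s⁻¹
All reduce to kg·m·s⁻¹ except B., which is kg·m·s⁻².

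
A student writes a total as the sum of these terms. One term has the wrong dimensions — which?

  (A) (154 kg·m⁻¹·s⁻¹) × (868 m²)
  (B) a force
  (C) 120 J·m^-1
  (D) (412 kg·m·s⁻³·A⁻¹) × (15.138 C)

(A)

Dimensions:
  (A) [kg·m⁻¹·s⁻¹] · [m²] = kg·m·s⁻¹
  (B) [force] = kg·m·s⁻²
  (C) J·m⁻¹ = N·m·m⁻¹ = kg·m·s⁻²
  (D) [kg·m·s⁻³·A⁻¹] · [s·A] = kg·m·s⁻²
All reduce to kg·m·s⁻² except (A), which is kg·m·s⁻¹.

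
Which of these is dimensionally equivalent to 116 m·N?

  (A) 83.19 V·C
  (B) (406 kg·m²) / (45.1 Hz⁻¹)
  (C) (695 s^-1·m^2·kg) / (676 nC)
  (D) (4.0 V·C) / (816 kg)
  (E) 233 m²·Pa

Reference: N·m = kg·m·s⁻²·m = kg·m²·s⁻².
Each option:
  (A) C·V = s·A·J·C⁻¹ = kg·m²·s⁻²  ← same
  (B) [kg·m²] / [s] = kg·m²·s⁻¹
  (C) [kg·m²·s⁻¹] / [s·A] = kg·m²·s⁻²·A⁻¹
  (D) [kg·m²·s⁻²] / [kg] = m²·s⁻²
  (E) Pa·m² = N·m⁻²·m² = kg·m·s⁻²
Only (A) matches kg·m²·s⁻².

(A)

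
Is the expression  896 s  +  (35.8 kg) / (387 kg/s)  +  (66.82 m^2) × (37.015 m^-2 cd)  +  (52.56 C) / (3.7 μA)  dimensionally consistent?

No

Work out the base dimensions of each:
  896 s:  s
  (35.8 kg) / (387 kg/s):  [kg] / [kg·s⁻¹] = s
  (66.82 m^2) × (37.015 m^-2 cd):  [m²] · [m⁻²·cd] = cd
  (52.56 C) / (3.7 μA):  [s·A] / [A] = s
The terms do not share a single dimension (cd vs s).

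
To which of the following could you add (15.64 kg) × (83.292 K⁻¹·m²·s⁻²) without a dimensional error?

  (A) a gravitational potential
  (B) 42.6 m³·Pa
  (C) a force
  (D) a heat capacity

(D)

Reference: [kg] · [m²·s⁻²·K⁻¹] = kg·m²·s⁻²·K⁻¹.
Each option:
  (A) [gravitational potential] = m²·s⁻²
  (B) Pa·m³ = N·m⁻²·m³ = kg·m²·s⁻²
  (C) [force] = kg·m·s⁻²
  (D) [heat capacity] = kg·m²·s⁻²·K⁻¹  ← same
Only (D) matches kg·m²·s⁻²·K⁻¹.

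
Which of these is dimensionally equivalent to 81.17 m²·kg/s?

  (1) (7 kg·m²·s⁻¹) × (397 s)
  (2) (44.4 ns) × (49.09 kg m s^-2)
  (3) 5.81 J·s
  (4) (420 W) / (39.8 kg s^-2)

Reference: kg·m²·s⁻¹.
Each option:
  (1) [kg·m²·s⁻¹] · [s] = kg·m²
  (2) [s] · [kg·m·s⁻²] = kg·m·s⁻¹
  (3) J·s = N·m·s = kg·m²·s⁻¹  ← same
  (4) [kg·m²·s⁻³] / [kg·s⁻²] = m²·s⁻¹
Only (3) matches kg·m²·s⁻¹.

(3)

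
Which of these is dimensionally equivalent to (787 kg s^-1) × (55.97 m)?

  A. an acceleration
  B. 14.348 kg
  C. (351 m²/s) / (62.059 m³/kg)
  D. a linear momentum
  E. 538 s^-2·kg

D.

Reference: [kg·s⁻¹] · [m] = kg·m·s⁻¹.
Each option:
  A. [acceleration] = m·s⁻²
  B. kg
  C. [m²·s⁻¹] / [kg⁻¹·m³] = kg·m⁻¹·s⁻¹
  D. [linear momentum] = kg·m·s⁻¹  ← same
  E. kg·s⁻²
Only D. matches kg·m·s⁻¹.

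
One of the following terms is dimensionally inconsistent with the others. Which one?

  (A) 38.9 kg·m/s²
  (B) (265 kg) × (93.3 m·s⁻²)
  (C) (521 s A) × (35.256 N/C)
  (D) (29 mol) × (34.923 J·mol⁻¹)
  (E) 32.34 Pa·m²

(D)

Work out the base dimensions of each:
  (A) kg·m·s⁻²
  (B) [kg] · [m·s⁻²] = kg·m·s⁻²
  (C) [s·A] · [kg·m·s⁻³·A⁻¹] = kg·m·s⁻²
  (D) [mol] · [kg·m²·s⁻²·mol⁻¹] = kg·m²·s⁻²
  (E) Pa·m² = N·m⁻²·m² = kg·m·s⁻²
All reduce to kg·m·s⁻² except (D), which is kg·m²·s⁻².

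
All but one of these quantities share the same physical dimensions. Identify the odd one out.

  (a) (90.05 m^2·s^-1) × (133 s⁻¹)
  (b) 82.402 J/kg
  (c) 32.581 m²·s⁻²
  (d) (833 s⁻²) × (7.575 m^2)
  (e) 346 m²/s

(e)

Expand each in SI base units:
  (a) [m²·s⁻¹] · [s⁻¹] = m²·s⁻²
  (b) J·kg⁻¹ = N·m·kg⁻¹ = m²·s⁻²
  (c) m²·s⁻²
  (d) [s⁻²] · [m²] = m²·s⁻²
  (e) m²·s⁻¹
All reduce to m²·s⁻² except (e), which is m²·s⁻¹.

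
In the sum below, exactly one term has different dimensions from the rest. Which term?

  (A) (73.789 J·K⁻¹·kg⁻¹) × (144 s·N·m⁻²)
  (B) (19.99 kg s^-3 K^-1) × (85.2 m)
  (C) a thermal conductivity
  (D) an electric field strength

(D)

Reduce each to base SI dimensions:
  (A) [m²·s⁻²·K⁻¹] · [kg·m⁻¹·s⁻¹] = kg·m·s⁻³·K⁻¹
  (B) [kg·s⁻³·K⁻¹] · [m] = kg·m·s⁻³·K⁻¹
  (C) [thermal conductivity] = kg·m·s⁻³·K⁻¹
  (D) [electric field strength] = kg·m·s⁻³·A⁻¹
All reduce to kg·m·s⁻³·K⁻¹ except (D), which is kg·m·s⁻³·A⁻¹.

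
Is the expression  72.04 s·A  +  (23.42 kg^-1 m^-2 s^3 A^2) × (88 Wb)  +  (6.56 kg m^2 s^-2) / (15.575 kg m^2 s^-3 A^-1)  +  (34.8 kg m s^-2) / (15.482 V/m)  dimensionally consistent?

Expand each in SI base units:
  72.04 s·A:  A·s = s·A
  (23.42 kg^-1 m^-2 s^3 A^2) × (88 Wb):  [kg⁻¹·m⁻²·s³·A²] · [kg·m²·s⁻²·A⁻¹] = s·A
  (6.56 kg m^2 s^-2) / (15.575 kg m^2 s^-3 A^-1):  [kg·m²·s⁻²] / [kg·m²·s⁻³·A⁻¹] = s·A
  (34.8 kg m s^-2) / (15.482 V/m):  [kg·m·s⁻²] / [kg·m·s⁻³·A⁻¹] = s·A
Every term reduces to s·A.

Yes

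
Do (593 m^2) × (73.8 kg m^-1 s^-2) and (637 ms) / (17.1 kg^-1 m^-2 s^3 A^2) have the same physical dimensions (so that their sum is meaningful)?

No

Dimensions:
  (593 m^2) × (73.8 kg m^-1 s^-2):  [m²] · [kg·m⁻¹·s⁻²] = kg·m·s⁻²
  (637 ms) / (17.1 kg^-1 m^-2 s^3 A^2):  [s] / [kg⁻¹·m⁻²·s³·A²] = kg·m²·s⁻²·A⁻²
kg·m·s⁻² ≠ kg·m²·s⁻²·A⁻², so they cannot be added.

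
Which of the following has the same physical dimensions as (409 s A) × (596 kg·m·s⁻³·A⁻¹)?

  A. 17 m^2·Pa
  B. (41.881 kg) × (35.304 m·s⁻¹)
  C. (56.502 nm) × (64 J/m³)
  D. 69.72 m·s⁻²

Reference: [s·A] · [kg·m·s⁻³·A⁻¹] = kg·m·s⁻².
Each option:
  A. Pa·m² = N·m⁻²·m² = kg·m·s⁻²  ← same
  B. [kg] · [m·s⁻¹] = kg·m·s⁻¹
  C. [m] · [kg·m⁻¹·s⁻²] = kg·s⁻²
  D. m·s⁻²
Only A. matches kg·m·s⁻².

A.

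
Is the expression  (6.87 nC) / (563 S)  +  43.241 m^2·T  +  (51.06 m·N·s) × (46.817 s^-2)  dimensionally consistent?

Expand each in SI base units:
  (6.87 nC) / (563 S):  [s·A] / [kg⁻¹·m⁻²·s³·A²] = kg·m²·s⁻²·A⁻¹
  43.241 m^2·T:  T·m² = Wb·m⁻²·m² = kg·m²·s⁻²·A⁻¹
  (51.06 m·N·s) × (46.817 s^-2):  [kg·m²·s⁻¹] · [s⁻²] = kg·m²·s⁻³
The terms do not share a single dimension (kg·m²·s⁻²·A⁻¹ vs kg·m²·s⁻³).

No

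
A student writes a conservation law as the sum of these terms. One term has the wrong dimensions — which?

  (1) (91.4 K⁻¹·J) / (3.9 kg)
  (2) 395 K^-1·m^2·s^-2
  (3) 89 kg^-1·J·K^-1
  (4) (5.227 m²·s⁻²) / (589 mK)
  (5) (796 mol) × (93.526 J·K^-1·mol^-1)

Reduce each to base SI dimensions:
  (1) [kg·m²·s⁻²·K⁻¹] / [kg] = m²·s⁻²·K⁻¹
  (2) m²·s⁻²·K⁻¹
  (3) J·kg⁻¹·K⁻¹ = N·m·kg⁻¹·K⁻¹ = m²·s⁻²·K⁻¹
  (4) [m²·s⁻²] / [K] = m²·s⁻²·K⁻¹
  (5) [mol] · [kg·m²·s⁻²·K⁻¹·mol⁻¹] = kg·m²·s⁻²·K⁻¹
All reduce to m²·s⁻²·K⁻¹ except (5), which is kg·m²·s⁻²·K⁻¹.

(5)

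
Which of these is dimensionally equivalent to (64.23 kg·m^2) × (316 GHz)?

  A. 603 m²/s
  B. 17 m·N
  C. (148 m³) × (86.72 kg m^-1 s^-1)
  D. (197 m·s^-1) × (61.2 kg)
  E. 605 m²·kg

C.

Reference: [kg·m²] · [s⁻¹] = kg·m²·s⁻¹.
Each option:
  A. m²·s⁻¹
  B. N·m = kg·m·s⁻²·m = kg·m²·s⁻²
  C. [m³] · [kg·m⁻¹·s⁻¹] = kg·m²·s⁻¹  ← same
  D. [m·s⁻¹] · [kg] = kg·m·s⁻¹
  E. kg·m²
Only C. matches kg·m²·s⁻¹.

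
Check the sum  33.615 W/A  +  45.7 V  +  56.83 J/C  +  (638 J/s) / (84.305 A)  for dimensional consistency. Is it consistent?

Yes

Reduce each to base SI dimensions:
  33.615 W/A:  W·A⁻¹ = J·s⁻¹·A⁻¹ = kg·m²·s⁻³·A⁻¹
  45.7 V:  V = J·C⁻¹ = kg·m²·s⁻³·A⁻¹
  56.83 J/C:  J·C⁻¹ = N·m·(s·A)⁻¹ = kg·m²·s⁻³·A⁻¹
  (638 J/s) / (84.305 A):  [kg·m²·s⁻³] / [A] = kg·m²·s⁻³·A⁻¹
Every term reduces to kg·m²·s⁻³·A⁻¹.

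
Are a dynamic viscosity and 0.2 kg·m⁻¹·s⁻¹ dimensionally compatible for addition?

In SI base units:
  a dynamic viscosity:  [dynamic viscosity] = kg·m⁻¹·s⁻¹
  0.2 kg·m⁻¹·s⁻¹:  kg·m⁻¹·s⁻¹
Both are kg·m⁻¹·s⁻¹, so they have the same dimensions and can be added.

Yes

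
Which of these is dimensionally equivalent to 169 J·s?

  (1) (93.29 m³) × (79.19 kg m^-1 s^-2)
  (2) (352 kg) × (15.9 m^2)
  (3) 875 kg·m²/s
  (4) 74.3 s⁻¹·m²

(3)

Reference: J·s = N·m·s = kg·m²·s⁻¹.
Each option:
  (1) [m³] · [kg·m⁻¹·s⁻²] = kg·m²·s⁻²
  (2) [kg] · [m²] = kg·m²
  (3) kg·m²·s⁻¹  ← same
  (4) m²·s⁻¹
Only (3) matches kg·m²·s⁻¹.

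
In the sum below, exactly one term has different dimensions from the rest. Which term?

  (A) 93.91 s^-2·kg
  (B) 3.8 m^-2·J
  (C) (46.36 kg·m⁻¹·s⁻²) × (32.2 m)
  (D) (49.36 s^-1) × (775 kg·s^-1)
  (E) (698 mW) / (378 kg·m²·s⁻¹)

(E)

Reduce each to base SI dimensions:
  (A) kg·s⁻²
  (B) J·m⁻² = N·m·m⁻² = kg·s⁻²
  (C) [kg·m⁻¹·s⁻²] · [m] = kg·s⁻²
  (D) [s⁻¹] · [kg·s⁻¹] = kg·s⁻²
  (E) [kg·m²·s⁻³] / [kg·m²·s⁻¹] = s⁻²
All reduce to kg·s⁻² except (E), which is s⁻².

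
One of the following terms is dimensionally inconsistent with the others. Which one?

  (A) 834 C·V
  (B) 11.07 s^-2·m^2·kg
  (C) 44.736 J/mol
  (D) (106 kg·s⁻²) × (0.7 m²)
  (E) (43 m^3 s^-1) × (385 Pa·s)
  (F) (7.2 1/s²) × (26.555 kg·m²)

(C)

Expand each in SI base units:
  (A) C·V = s·A·J·C⁻¹ = kg·m²·s⁻²
  (B) kg·m²·s⁻²
  (C) J·mol⁻¹ = N·m·mol⁻¹ = kg·m²·s⁻²·mol⁻¹
  (D) [kg·s⁻²] · [m²] = kg·m²·s⁻²
  (E) [m³·s⁻¹] · [kg·m⁻¹·s⁻¹] = kg·m²·s⁻²
  (F) [s⁻²] · [kg·m²] = kg·m²·s⁻²
All reduce to kg·m²·s⁻² except (C), which is kg·m²·s⁻²·mol⁻¹.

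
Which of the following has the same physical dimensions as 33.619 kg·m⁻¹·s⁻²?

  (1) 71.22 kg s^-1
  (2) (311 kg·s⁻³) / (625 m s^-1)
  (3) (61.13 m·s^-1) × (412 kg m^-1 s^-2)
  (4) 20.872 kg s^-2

Reference: kg·m⁻¹·s⁻².
Each option:
  (1) kg·s⁻¹
  (2) [kg·s⁻³] / [m·s⁻¹] = kg·m⁻¹·s⁻²  ← same
  (3) [m·s⁻¹] · [kg·m⁻¹·s⁻²] = kg·s⁻³
  (4) kg·s⁻²
Only (2) matches kg·m⁻¹·s⁻².

(2)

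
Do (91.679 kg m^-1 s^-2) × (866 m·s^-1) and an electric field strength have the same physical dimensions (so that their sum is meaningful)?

Reduce each to base SI dimensions:
  (91.679 kg m^-1 s^-2) × (866 m·s^-1):  [kg·m⁻¹·s⁻²] · [m·s⁻¹] = kg·s⁻³
  an electric field strength:  [electric field strength] = kg·m·s⁻³·A⁻¹
kg·s⁻³ ≠ kg·m·s⁻³·A⁻¹, so they cannot be added.

No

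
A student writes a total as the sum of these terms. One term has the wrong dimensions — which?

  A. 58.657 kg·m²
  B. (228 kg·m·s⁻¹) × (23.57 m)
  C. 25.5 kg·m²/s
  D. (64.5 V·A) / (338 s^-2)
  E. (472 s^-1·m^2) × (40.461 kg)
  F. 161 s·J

A.

Expand each in SI base units:
  A. kg·m²
  B. [kg·m·s⁻¹] · [m] = kg·m²·s⁻¹
  C. kg·m²·s⁻¹
  D. [kg·m²·s⁻³] / [s⁻²] = kg·m²·s⁻¹
  E. [m²·s⁻¹] · [kg] = kg·m²·s⁻¹
  F. J·s = N·m·s = kg·m²·s⁻¹
All reduce to kg·m²·s⁻¹ except A., which is kg·m².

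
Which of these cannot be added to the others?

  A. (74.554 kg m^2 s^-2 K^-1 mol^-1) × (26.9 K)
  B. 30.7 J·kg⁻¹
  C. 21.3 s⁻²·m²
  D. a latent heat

Expand each in SI base units:
  A. [kg·m²·s⁻²·K⁻¹·mol⁻¹] · [K] = kg·m²·s⁻²·mol⁻¹
  B. J·kg⁻¹ = N·m·kg⁻¹ = m²·s⁻²
  C. m²·s⁻²
  D. [latent heat] = m²·s⁻²
All reduce to m²·s⁻² except A., which is kg·m²·s⁻²·mol⁻¹.

A.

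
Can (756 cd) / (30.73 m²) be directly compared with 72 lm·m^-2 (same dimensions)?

Yes

Reduce each to base SI dimensions:
  (756 cd) / (30.73 m²):  [cd] / [m²] = m⁻²·cd
  72 lm·m^-2:  lm·m⁻² = cd·m⁻² = m⁻²·cd
Both are m⁻²·cd, so they have the same dimensions and can be added.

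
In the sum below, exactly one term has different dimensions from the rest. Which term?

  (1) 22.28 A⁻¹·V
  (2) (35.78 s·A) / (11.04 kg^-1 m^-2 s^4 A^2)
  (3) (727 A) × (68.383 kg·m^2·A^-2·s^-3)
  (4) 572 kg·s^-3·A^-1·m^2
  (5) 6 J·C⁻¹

Expand each in SI base units:
  (1) V·A⁻¹ = J·C⁻¹·A⁻¹ = kg·m²·s⁻³·A⁻²
  (2) [s·A] / [kg⁻¹·m⁻²·s⁴·A²] = kg·m²·s⁻³·A⁻¹
  (3) [A] · [kg·m²·s⁻³·A⁻²] = kg·m²·s⁻³·A⁻¹
  (4) kg·m²·s⁻³·A⁻¹
  (5) J·C⁻¹ = N·m·(s·A)⁻¹ = kg·m²·s⁻³·A⁻¹
All reduce to kg·m²·s⁻³·A⁻¹ except (1), which is kg·m²·s⁻³·A⁻².

(1)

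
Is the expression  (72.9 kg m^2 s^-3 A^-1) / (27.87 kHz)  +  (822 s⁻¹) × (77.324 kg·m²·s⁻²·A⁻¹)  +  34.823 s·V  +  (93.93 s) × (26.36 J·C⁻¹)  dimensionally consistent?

No

Work out the base dimensions of each:
  (72.9 kg m^2 s^-3 A^-1) / (27.87 kHz):  [kg·m²·s⁻³·A⁻¹] / [s⁻¹] = kg·m²·s⁻²·A⁻¹
  (822 s⁻¹) × (77.324 kg·m²·s⁻²·A⁻¹):  [s⁻¹] · [kg·m²·s⁻²·A⁻¹] = kg·m²·s⁻³·A⁻¹
  34.823 s·V:  V·s = J·C⁻¹·s = kg·m²·s⁻²·A⁻¹
  (93.93 s) × (26.36 J·C⁻¹):  [s] · [kg·m²·s⁻³·A⁻¹] = kg·m²·s⁻²·A⁻¹
The terms do not share a single dimension (kg·m²·s⁻²·A⁻¹ vs kg·m²·s⁻³·A⁻¹).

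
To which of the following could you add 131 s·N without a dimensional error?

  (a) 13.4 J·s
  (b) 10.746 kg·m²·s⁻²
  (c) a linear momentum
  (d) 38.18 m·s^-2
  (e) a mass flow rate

Reference: N·s = kg·m·s⁻²·s = kg·m·s⁻¹.
Each option:
  (a) J·s = N·m·s = kg·m²·s⁻¹
  (b) kg·m²·s⁻²
  (c) [linear momentum] = kg·m·s⁻¹  ← same
  (d) m·s⁻²
  (e) [mass flow rate] = kg·s⁻¹
Only (c) matches kg·m·s⁻¹.

(c)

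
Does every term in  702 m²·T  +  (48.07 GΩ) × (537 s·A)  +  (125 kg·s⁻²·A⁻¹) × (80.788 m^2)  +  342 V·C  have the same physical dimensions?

No

Reduce each to base SI dimensions:
  702 m²·T:  T·m² = Wb·m⁻²·m² = kg·m²·s⁻²·A⁻¹
  (48.07 GΩ) × (537 s·A):  [kg·m²·s⁻³·A⁻²] · [s·A] = kg·m²·s⁻²·A⁻¹
  (125 kg·s⁻²·A⁻¹) × (80.788 m^2):  [kg·s⁻²·A⁻¹] · [m²] = kg·m²·s⁻²·A⁻¹
  342 V·C:  C·V = s·A·J·C⁻¹ = kg·m²·s⁻²
The terms do not share a single dimension (kg·m²·s⁻² vs kg·m²·s⁻²·A⁻¹).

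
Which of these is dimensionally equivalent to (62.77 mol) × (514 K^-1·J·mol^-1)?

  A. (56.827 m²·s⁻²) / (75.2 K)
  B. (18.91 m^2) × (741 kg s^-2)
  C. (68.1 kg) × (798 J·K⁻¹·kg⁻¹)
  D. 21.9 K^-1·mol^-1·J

C.

Reference: [mol] · [kg·m²·s⁻²·K⁻¹·mol⁻¹] = kg·m²·s⁻²·K⁻¹.
Each option:
  A. [m²·s⁻²] / [K] = m²·s⁻²·K⁻¹
  B. [m²] · [kg·s⁻²] = kg·m²·s⁻²
  C. [kg] · [m²·s⁻²·K⁻¹] = kg·m²·s⁻²·K⁻¹  ← same
  D. J·mol⁻¹·K⁻¹ = N·m·mol⁻¹·K⁻¹ = kg·m²·s⁻²·K⁻¹·mol⁻¹
Only C. matches kg·m²·s⁻²·K⁻¹.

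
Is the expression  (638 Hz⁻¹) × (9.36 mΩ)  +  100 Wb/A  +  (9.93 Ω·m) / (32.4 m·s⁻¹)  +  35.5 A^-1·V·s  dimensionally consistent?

Yes

Work out the base dimensions of each:
  (638 Hz⁻¹) × (9.36 mΩ):  [s] · [kg·m²·s⁻³·A⁻²] = kg·m²·s⁻²·A⁻²
  100 Wb/A:  Wb·A⁻¹ = V·s·A⁻¹ = kg·m²·s⁻²·A⁻²
  (9.93 Ω·m) / (32.4 m·s⁻¹):  [kg·m³·s⁻³·A⁻²] / [m·s⁻¹] = kg·m²·s⁻²·A⁻²
  35.5 A^-1·V·s:  V·s·A⁻¹ = J·C⁻¹·s·A⁻¹ = kg·m²·s⁻²·A⁻²
Every term reduces to kg·m²·s⁻²·A⁻².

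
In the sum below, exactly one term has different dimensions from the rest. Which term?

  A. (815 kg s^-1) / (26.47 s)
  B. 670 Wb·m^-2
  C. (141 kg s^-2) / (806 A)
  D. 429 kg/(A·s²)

In SI base units:
  A. [kg·s⁻¹] / [s] = kg·s⁻²
  B. Wb·m⁻² = V·s·m⁻² = kg·s⁻²·A⁻¹
  C. [kg·s⁻²] / [A] = kg·s⁻²·A⁻¹
  D. kg·s⁻²·A⁻¹
All reduce to kg·s⁻²·A⁻¹ except A., which is kg·s⁻².

A.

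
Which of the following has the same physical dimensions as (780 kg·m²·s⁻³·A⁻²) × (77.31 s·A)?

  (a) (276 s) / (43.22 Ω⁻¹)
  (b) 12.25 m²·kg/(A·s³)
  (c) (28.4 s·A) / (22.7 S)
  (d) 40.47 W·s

Reference: [kg·m²·s⁻³·A⁻²] · [s·A] = kg·m²·s⁻²·A⁻¹.
Each option:
  (a) [s] / [kg⁻¹·m⁻²·s³·A²] = kg·m²·s⁻²·A⁻²
  (b) kg·m²·s⁻³·A⁻¹
  (c) [s·A] / [kg⁻¹·m⁻²·s³·A²] = kg·m²·s⁻²·A⁻¹  ← same
  (d) W·s = J·s⁻¹·s = kg·m²·s⁻²
Only (c) matches kg·m²·s⁻²·A⁻¹.

(c)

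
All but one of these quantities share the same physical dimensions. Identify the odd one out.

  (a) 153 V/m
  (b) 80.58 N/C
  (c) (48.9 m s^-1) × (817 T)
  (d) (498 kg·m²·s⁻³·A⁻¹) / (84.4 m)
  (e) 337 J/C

(e)

Expand each in SI base units:
  (a) V·m⁻¹ = J·C⁻¹·m⁻¹ = kg·m·s⁻³·A⁻¹
  (b) N·C⁻¹ = kg·m·s⁻²·(s·A)⁻¹ = kg·m·s⁻³·A⁻¹
  (c) [m·s⁻¹] · [kg·s⁻²·A⁻¹] = kg·m·s⁻³·A⁻¹
  (d) [kg·m²·s⁻³·A⁻¹] / [m] = kg·m·s⁻³·A⁻¹
  (e) J·C⁻¹ = N·m·(s·A)⁻¹ = kg·m²·s⁻³·A⁻¹
All reduce to kg·m·s⁻³·A⁻¹ except (e), which is kg·m²·s⁻³·A⁻¹.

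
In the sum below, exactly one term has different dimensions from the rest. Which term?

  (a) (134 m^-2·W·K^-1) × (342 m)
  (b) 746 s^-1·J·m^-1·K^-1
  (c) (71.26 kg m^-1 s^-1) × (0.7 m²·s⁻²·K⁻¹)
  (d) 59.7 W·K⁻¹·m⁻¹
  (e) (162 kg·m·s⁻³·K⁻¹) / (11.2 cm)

Expand each in SI base units:
  (a) [kg·s⁻³·K⁻¹] · [m] = kg·m·s⁻³·K⁻¹
  (b) J·s⁻¹·m⁻¹·K⁻¹ = N·m·s⁻¹·m⁻¹·K⁻¹ = kg·m·s⁻³·K⁻¹
  (c) [kg·m⁻¹·s⁻¹] · [m²·s⁻²·K⁻¹] = kg·m·s⁻³·K⁻¹
  (d) W·m⁻¹·K⁻¹ = J·s⁻¹·m⁻¹·K⁻¹ = kg·m·s⁻³·K⁻¹
  (e) [kg·m·s⁻³·K⁻¹] / [m] = kg·s⁻³·K⁻¹
All reduce to kg·m·s⁻³·K⁻¹ except (e), which is kg·s⁻³·K⁻¹.

(e)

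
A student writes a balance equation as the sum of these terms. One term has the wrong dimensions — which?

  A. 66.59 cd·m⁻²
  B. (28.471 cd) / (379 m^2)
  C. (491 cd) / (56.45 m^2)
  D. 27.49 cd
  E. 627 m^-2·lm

Expand each in SI base units:
  A. cd·m⁻² = m⁻²·cd
  B. [cd] / [m²] = m⁻²·cd
  C. [cd] / [m²] = m⁻²·cd
  D. cd
  E. lm·m⁻² = cd·m⁻² = m⁻²·cd
All reduce to m⁻²·cd except D., which is cd.

D.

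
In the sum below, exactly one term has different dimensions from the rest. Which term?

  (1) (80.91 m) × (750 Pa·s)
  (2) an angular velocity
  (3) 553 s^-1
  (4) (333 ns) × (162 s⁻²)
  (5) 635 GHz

Work out the base dimensions of each:
  (1) [m] · [kg·m⁻¹·s⁻¹] = kg·s⁻¹
  (2) [angular velocity] = s⁻¹
  (3) s⁻¹
  (4) [s] · [s⁻²] = s⁻¹
  (5) Hz = s⁻¹
All reduce to s⁻¹ except (1), which is kg·s⁻¹.

(1)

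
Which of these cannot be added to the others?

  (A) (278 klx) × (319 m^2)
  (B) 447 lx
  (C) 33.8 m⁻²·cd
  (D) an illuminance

(A)

Work out the base dimensions of each:
  (A) [m⁻²·cd] · [m²] = cd
  (B) lx = lm·m⁻² = m⁻²·cd
  (C) cd·m⁻² = m⁻²·cd
  (D) [illuminance] = m⁻²·cd
All reduce to m⁻²·cd except (A), which is cd.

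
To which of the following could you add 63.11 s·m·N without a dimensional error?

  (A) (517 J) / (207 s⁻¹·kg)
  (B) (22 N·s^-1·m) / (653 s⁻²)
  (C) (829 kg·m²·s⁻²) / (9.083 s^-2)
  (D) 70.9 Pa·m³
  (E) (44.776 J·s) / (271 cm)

Reference: N·m·s = kg·m·s⁻²·m·s = kg·m²·s⁻¹.
Each option:
  (A) [kg·m²·s⁻²] / [kg·s⁻¹] = m²·s⁻¹
  (B) [kg·m²·s⁻³] / [s⁻²] = kg·m²·s⁻¹  ← same
  (C) [kg·m²·s⁻²] / [s⁻²] = kg·m²
  (D) Pa·m³ = N·m⁻²·m³ = kg·m²·s⁻²
  (E) [kg·m²·s⁻¹] / [m] = kg·m·s⁻¹
Only (B) matches kg·m²·s⁻¹.

(B)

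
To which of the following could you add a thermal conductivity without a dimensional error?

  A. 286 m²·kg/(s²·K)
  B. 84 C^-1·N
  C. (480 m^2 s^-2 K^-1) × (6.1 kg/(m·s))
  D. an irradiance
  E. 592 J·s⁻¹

C.

Reference: [thermal conductivity] = kg·m·s⁻³·K⁻¹.
Each option:
  A. kg·m²·s⁻²·K⁻¹
  B. N·C⁻¹ = kg·m·s⁻²·(s·A)⁻¹ = kg·m·s⁻³·A⁻¹
  C. [m²·s⁻²·K⁻¹] · [kg·m⁻¹·s⁻¹] = kg·m·s⁻³·K⁻¹  ← same
  D. [irradiance] = kg·s⁻³
  E. J·s⁻¹ = N·m·s⁻¹ = kg·m²·s⁻³
Only C. matches kg·m·s⁻³·K⁻¹.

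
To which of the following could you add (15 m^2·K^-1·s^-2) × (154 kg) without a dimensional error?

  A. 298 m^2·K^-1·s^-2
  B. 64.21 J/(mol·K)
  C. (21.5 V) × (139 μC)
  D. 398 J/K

Reference: [m²·s⁻²·K⁻¹] · [kg] = kg·m²·s⁻²·K⁻¹.
Each option:
  A. m²·s⁻²·K⁻¹
  B. J·mol⁻¹·K⁻¹ = N·m·mol⁻¹·K⁻¹ = kg·m²·s⁻²·K⁻¹·mol⁻¹
  C. [kg·m²·s⁻³·A⁻¹] · [s·A] = kg·m²·s⁻²
  D. J·K⁻¹ = N·m·K⁻¹ = kg·m²·s⁻²·K⁻¹  ← same
Only D. matches kg·m²·s⁻²·K⁻¹.

D.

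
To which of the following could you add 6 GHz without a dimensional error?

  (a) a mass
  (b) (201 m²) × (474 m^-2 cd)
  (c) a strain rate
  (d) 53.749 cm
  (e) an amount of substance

(c)

Reference: Hz = s⁻¹.
Each option:
  (a) [mass] = kg
  (b) [m²] · [m⁻²·cd] = cd
  (c) [strain rate] = s⁻¹  ← same
  (d) m
  (e) [amount of substance] = mol
Only (c) matches s⁻¹.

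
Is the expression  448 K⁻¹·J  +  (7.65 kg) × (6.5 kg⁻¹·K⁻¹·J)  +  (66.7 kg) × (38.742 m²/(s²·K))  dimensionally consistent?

Reduce each to base SI dimensions:
  448 K⁻¹·J:  J·K⁻¹ = N·m·K⁻¹ = kg·m²·s⁻²·K⁻¹
  (7.65 kg) × (6.5 kg⁻¹·K⁻¹·J):  [kg] · [m²·s⁻²·K⁻¹] = kg·m²·s⁻²·K⁻¹
  (66.7 kg) × (38.742 m²/(s²·K)):  [kg] · [m²·s⁻²·K⁻¹] = kg·m²·s⁻²·K⁻¹
Every term reduces to kg·m²·s⁻²·K⁻¹.

Yes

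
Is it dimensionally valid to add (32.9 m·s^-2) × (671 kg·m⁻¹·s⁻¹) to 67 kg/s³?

Yes

Reduce each to base SI dimensions:
  (32.9 m·s^-2) × (671 kg·m⁻¹·s⁻¹):  [m·s⁻²] · [kg·m⁻¹·s⁻¹] = kg·s⁻³
  67 kg/s³:  kg·s⁻³
Both are kg·s⁻³, so they have the same dimensions and can be added.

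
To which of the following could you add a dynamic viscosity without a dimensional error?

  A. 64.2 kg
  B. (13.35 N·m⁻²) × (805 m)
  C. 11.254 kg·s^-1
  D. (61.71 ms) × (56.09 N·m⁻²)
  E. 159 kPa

Reference: [dynamic viscosity] = kg·m⁻¹·s⁻¹.
Each option:
  A. kg
  B. [kg·m⁻¹·s⁻²] · [m] = kg·s⁻²
  C. kg·s⁻¹
  D. [s] · [kg·m⁻¹·s⁻²] = kg·m⁻¹·s⁻¹  ← same
  E. Pa = N·m⁻² = kg·m⁻¹·s⁻²
Only D. matches kg·m⁻¹·s⁻¹.

D.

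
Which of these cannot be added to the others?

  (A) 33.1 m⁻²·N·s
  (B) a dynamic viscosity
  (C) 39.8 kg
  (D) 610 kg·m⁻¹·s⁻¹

(C)

Expand each in SI base units:
  (A) N·s·m⁻² = kg·m·s⁻²·s·m⁻² = kg·m⁻¹·s⁻¹
  (B) [dynamic viscosity] = kg·m⁻¹·s⁻¹
  (C) kg
  (D) kg·m⁻¹·s⁻¹
All reduce to kg·m⁻¹·s⁻¹ except (C), which is kg.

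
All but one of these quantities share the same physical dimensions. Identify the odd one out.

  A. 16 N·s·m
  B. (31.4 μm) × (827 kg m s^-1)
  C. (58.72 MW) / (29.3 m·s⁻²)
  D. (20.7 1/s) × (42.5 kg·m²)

In SI base units:
  A. N·m·s = kg·m·s⁻²·m·s = kg·m²·s⁻¹
  B. [m] · [kg·m·s⁻¹] = kg·m²·s⁻¹
  C. [kg·m²·s⁻³] / [m·s⁻²] = kg·m·s⁻¹
  D. [s⁻¹] · [kg·m²] = kg·m²·s⁻¹
All reduce to kg·m²·s⁻¹ except C., which is kg·m·s⁻¹.

C.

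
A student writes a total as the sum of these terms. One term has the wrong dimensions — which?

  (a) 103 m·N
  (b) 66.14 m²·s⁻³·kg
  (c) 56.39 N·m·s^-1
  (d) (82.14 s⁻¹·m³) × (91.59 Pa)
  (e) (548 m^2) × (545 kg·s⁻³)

(a)

Expand each in SI base units:
  (a) N·m = kg·m·s⁻²·m = kg·m²·s⁻²
  (b) kg·m²·s⁻³
  (c) N·m·s⁻¹ = kg·m·s⁻²·m·s⁻¹ = kg·m²·s⁻³
  (d) [m³·s⁻¹] · [kg·m⁻¹·s⁻²] = kg·m²·s⁻³
  (e) [m²] · [kg·s⁻³] = kg·m²·s⁻³
All reduce to kg·m²·s⁻³ except (a), which is kg·m²·s⁻².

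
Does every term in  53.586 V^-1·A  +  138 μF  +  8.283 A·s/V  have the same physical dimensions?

Work out the base dimensions of each:
  53.586 V^-1·A:  A·V⁻¹ = A·(J·C⁻¹)⁻¹ = kg⁻¹·m⁻²·s³·A²
  138 μF:  F = C·V⁻¹ = kg⁻¹·m⁻²·s⁴·A²
  8.283 A·s/V:  A·s·V⁻¹ = A·s·(J·C⁻¹)⁻¹ = kg⁻¹·m⁻²·s⁴·A²
The terms do not share a single dimension (kg⁻¹·m⁻²·s³·A² vs kg⁻¹·m⁻²·s⁴·A²).

No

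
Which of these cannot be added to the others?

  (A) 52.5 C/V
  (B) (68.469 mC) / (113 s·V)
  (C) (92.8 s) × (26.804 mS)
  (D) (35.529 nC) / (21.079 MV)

(B)

Reduce each to base SI dimensions:
  (A) C·V⁻¹ = s·A·(J·C⁻¹)⁻¹ = kg⁻¹·m⁻²·s⁴·A²
  (B) [s·A] / [kg·m²·s⁻²·A⁻¹] = kg⁻¹·m⁻²·s³·A²
  (C) [s] · [kg⁻¹·m⁻²·s³·A²] = kg⁻¹·m⁻²·s⁴·A²
  (D) [s·A] / [kg·m²·s⁻³·A⁻¹] = kg⁻¹·m⁻²·s⁴·A²
All reduce to kg⁻¹·m⁻²·s⁴·A² except (B), which is kg⁻¹·m⁻²·s³·A².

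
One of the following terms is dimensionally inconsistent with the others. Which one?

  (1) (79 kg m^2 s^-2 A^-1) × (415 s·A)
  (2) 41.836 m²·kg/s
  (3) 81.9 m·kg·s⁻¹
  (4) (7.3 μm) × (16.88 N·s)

(3)

Expand each in SI base units:
  (1) [kg·m²·s⁻²·A⁻¹] · [s·A] = kg·m²·s⁻¹
  (2) kg·m²·s⁻¹
  (3) kg·m·s⁻¹
  (4) [m] · [kg·m·s⁻¹] = kg·m²·s⁻¹
All reduce to kg·m²·s⁻¹ except (3), which is kg·m·s⁻¹.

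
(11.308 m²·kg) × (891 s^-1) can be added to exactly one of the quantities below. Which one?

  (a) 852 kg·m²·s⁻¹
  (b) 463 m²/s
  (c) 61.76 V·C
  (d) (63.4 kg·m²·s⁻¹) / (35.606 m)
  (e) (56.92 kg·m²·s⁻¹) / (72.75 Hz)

(a)

Reference: [kg·m²] · [s⁻¹] = kg·m²·s⁻¹.
Each option:
  (a) kg·m²·s⁻¹  ← same
  (b) m²·s⁻¹
  (c) C·V = s·A·J·C⁻¹ = kg·m²·s⁻²
  (d) [kg·m²·s⁻¹] / [m] = kg·m·s⁻¹
  (e) [kg·m²·s⁻¹] / [s⁻¹] = kg·m²
Only (a) matches kg·m²·s⁻¹.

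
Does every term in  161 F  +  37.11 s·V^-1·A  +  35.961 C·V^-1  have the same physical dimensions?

In SI base units:
  161 F:  F = C·V⁻¹ = kg⁻¹·m⁻²·s⁴·A²
  37.11 s·V^-1·A:  A·s·V⁻¹ = A·s·(J·C⁻¹)⁻¹ = kg⁻¹·m⁻²·s⁴·A²
  35.961 C·V^-1:  C·V⁻¹ = s·A·(J·C⁻¹)⁻¹ = kg⁻¹·m⁻²·s⁴·A²
Every term reduces to kg⁻¹·m⁻²·s⁴·A².

Yes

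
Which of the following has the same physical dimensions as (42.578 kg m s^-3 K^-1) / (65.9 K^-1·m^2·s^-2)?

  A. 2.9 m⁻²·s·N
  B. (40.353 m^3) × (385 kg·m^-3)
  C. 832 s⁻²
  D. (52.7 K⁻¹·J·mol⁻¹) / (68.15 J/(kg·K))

Reference: [kg·m·s⁻³·K⁻¹] / [m²·s⁻²·K⁻¹] = kg·m⁻¹·s⁻¹.
Each option:
  A. N·s·m⁻² = kg·m·s⁻²·s·m⁻² = kg·m⁻¹·s⁻¹  ← same
  B. [m³] · [kg·m⁻³] = kg
  C. s⁻²
  D. [kg·m²·s⁻²·K⁻¹·mol⁻¹] / [m²·s⁻²·K⁻¹] = kg·mol⁻¹
Only A. matches kg·m⁻¹·s⁻¹.

A.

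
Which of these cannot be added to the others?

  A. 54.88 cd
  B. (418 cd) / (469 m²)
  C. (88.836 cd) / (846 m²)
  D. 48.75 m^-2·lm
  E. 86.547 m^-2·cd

Expand each in SI base units:
  A. cd
  B. [cd] / [m²] = m⁻²·cd
  C. [cd] / [m²] = m⁻²·cd
  D. lm·m⁻² = cd·m⁻² = m⁻²·cd
  E. cd·m⁻² = m⁻²·cd
All reduce to m⁻²·cd except A., which is cd.

A.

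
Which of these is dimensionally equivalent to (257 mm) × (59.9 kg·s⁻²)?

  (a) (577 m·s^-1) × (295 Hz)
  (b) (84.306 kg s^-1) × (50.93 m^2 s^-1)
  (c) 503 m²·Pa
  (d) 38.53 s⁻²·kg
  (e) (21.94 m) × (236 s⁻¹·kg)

(c)

Reference: [m] · [kg·s⁻²] = kg·m·s⁻².
Each option:
  (a) [m·s⁻¹] · [s⁻¹] = m·s⁻²
  (b) [kg·s⁻¹] · [m²·s⁻¹] = kg·m²·s⁻²
  (c) Pa·m² = N·m⁻²·m² = kg·m·s⁻²  ← same
  (d) kg·s⁻²
  (e) [m] · [kg·s⁻¹] = kg·m·s⁻¹
Only (c) matches kg·m·s⁻².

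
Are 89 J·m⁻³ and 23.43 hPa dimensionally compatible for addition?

Expand each in SI base units:
  89 J·m⁻³:  J·m⁻³ = N·m·m⁻³ = kg·m⁻¹·s⁻²
  23.43 hPa:  Pa = N·m⁻² = kg·m⁻¹·s⁻²
Both are kg·m⁻¹·s⁻², so they have the same dimensions and can be added.

Yes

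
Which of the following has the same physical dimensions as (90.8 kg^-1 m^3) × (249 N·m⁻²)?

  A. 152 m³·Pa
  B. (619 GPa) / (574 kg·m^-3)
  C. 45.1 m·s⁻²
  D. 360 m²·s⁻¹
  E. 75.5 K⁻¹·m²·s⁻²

B.

Reference: [kg⁻¹·m³] · [kg·m⁻¹·s⁻²] = m²·s⁻².
Each option:
  A. Pa·m³ = N·m⁻²·m³ = kg·m²·s⁻²
  B. [kg·m⁻¹·s⁻²] / [kg·m⁻³] = m²·s⁻²  ← same
  C. m·s⁻²
  D. m²·s⁻¹
  E. m²·s⁻²·K⁻¹
Only B. matches m²·s⁻².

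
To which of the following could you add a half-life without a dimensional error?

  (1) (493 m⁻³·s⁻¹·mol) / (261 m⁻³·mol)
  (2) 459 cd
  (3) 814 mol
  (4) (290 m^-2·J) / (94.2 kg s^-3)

Reference: [half-life] = s.
Each option:
  (1) [m⁻³·s⁻¹·mol] / [m⁻³·mol] = s⁻¹
  (2) cd
  (3) mol
  (4) [kg·s⁻²] / [kg·s⁻³] = s  ← same
Only (4) matches s.

(4)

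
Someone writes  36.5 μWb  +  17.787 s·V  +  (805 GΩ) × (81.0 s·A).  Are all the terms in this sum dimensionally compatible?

Expand each in SI base units:
  36.5 μWb:  Wb = V·s = kg·m²·s⁻²·A⁻¹
  17.787 s·V:  V·s = J·C⁻¹·s = kg·m²·s⁻²·A⁻¹
  (805 GΩ) × (81.0 s·A):  [kg·m²·s⁻³·A⁻²] · [s·A] = kg·m²·s⁻²·A⁻¹
Every term reduces to kg·m²·s⁻²·A⁻¹.

Yes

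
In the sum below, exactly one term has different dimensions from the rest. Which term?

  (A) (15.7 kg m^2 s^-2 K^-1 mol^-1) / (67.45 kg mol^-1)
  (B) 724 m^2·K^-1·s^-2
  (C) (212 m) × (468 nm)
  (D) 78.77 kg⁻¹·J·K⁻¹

Expand each in SI base units:
  (A) [kg·m²·s⁻²·K⁻¹·mol⁻¹] / [kg·mol⁻¹] = m²·s⁻²·K⁻¹
  (B) m²·s⁻²·K⁻¹
  (C) [m] · [m] = m²
  (D) J·kg⁻¹·K⁻¹ = N·m·kg⁻¹·K⁻¹ = m²·s⁻²·K⁻¹
All reduce to m²·s⁻²·K⁻¹ except (C), which is m².

(C)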